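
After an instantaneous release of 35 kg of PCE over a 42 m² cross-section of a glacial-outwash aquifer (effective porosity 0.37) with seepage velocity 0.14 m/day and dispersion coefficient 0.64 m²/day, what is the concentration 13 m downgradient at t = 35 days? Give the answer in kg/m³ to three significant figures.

0.0645 kg/m³

For an instantaneous plane source, C(x,t) = M/(n_e·A·√(4πDt)) · exp(−(x−vt)²/(4Dt)), with n_e·A the pore (flow) area.
Plume center vt = 0.14 × 35 = 4.9 m, so the well at 13 m is 8.1 m downgradient of the peak.
√(4πDt) = 16.78 m, giving peak height M/(n_e·A·√(4πDt)) = 35/(0.37 × 42 × 16.78) = 0.1342 kg/m³.
(x−vt)²/(4Dt) = (8.1)²/(4 × 0.64 × 35) = 0.7323; exp(−0.7323) = 0.4808.
C = 0.1342 × 0.4808 = 0.0645 kg/m³.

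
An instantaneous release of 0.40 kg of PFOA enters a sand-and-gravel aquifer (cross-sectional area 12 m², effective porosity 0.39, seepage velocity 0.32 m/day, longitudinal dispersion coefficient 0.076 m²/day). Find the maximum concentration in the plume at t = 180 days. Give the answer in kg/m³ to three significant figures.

The peak of an instantaneous 1D plume sits at x = vt; there the Gaussian factor is 1 and C_max = M/(n_e·A·√(4πDt)), where n_e·A is the pore area the mass is dissolved in.
√(4πDt) = √(4π × 0.076 × 180) = 13.11 m, so C_max = 0.40/(0.39 × 12 × 13.11) = 0.00652 kg/m³.

0.00652 kg/m³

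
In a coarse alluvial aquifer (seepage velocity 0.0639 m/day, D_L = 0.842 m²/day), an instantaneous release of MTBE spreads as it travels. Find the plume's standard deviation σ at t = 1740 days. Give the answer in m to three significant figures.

Dispersive spreading gives a Gaussian with σ² = 2Dt; advection only shifts the center.
σ = √(2 × 0.842 × 1740) = 54.1 m.

54.1 m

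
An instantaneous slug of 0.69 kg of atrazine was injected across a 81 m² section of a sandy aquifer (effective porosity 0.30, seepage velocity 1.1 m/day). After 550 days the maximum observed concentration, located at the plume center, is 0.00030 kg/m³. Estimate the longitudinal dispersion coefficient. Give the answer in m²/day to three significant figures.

1.30 m²/day

At the plume center C_max = M/(n_e·A·√(4πDt)), so D = M²/(4πt·(n_e·A·C_max)²).
n_e·A·C_max = 0.30 × 81 × 0.00030 = 0.007290 kg/m.
D = 0.69²/(4π × 550 × 0.007290²) = 1.30 m²/day.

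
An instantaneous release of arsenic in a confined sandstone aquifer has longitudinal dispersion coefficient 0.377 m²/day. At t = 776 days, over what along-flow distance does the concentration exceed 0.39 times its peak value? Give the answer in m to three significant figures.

The plume is Gaussian with σ = √(2Dt) = √(2 × 0.377 × 776) = 24.19 m.
C/C_peak = exp(−Δx²/(2σ²)) = 0.39 ⇒ Δx = σ·√(−2 ln 0.39) = 24.19 × 1.372 = 33.19 m.
Width = 2Δx = 66.4 m.

66.4 m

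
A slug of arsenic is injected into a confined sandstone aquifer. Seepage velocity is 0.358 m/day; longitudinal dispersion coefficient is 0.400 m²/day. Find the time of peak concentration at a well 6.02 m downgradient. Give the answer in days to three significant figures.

14.0 days

For the 1D instantaneous-source solution, setting ∂C/∂t = 0 at fixed x gives v²t² + 2Dt − x² = 0, so t = (√(D² + v²x²) − D)/v².
√(D² + v²x²) = √(0.400² + 0.358² × 6.02²) = 2.192; v² = 0.128164.
t = (2.192 − 0.400)/0.128164 = 14.0 days (vs. the pure-advection estimate x/v = 16.8 d).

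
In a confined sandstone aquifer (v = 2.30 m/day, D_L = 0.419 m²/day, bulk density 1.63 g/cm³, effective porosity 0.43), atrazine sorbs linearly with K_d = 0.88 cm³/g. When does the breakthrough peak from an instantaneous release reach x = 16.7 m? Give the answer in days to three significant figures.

31.1 days

Retardation factor R = 1 + ρ_b·K_d/n = 1 + 1.63 × 0.88/0.43 = 4.336.
Sorption retards both mechanisms: v_R = v/R = 0.5304 m/day, D_R = D/R = 0.09663 m²/day.
Peak time from v_R²t² + 2D_R t − x² = 0: t = (√(D_R² + v_R²x²) − D_R)/v_R².
√(D_R² + v_R²x²) = √(0.09663² + 0.5304² × 16.7²) = 8.858; v_R² = 0.2813.
t = (8.858 − 0.09663)/0.2813 = 31.1 days.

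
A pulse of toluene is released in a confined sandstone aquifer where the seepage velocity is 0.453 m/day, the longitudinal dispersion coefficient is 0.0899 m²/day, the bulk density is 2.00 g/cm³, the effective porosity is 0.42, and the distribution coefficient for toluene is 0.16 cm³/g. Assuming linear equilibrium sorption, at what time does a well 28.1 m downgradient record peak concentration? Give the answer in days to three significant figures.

109 days

Retardation factor R = 1 + ρ_b·K_d/n = 1 + 2.00 × 0.16/0.42 = 1.762.
Sorption retards both mechanisms: v_R = v/R = 0.2571 m/day, D_R = D/R = 0.05102 m²/day.
Peak time from v_R²t² + 2D_R t − x² = 0: t = (√(D_R² + v_R²x²) − D_R)/v_R².
√(D_R² + v_R²x²) = √(0.05102² + 0.2571² × 28.1²) = 7.225; v_R² = 0.06610.
t = (7.225 − 0.05102)/0.06610 = 109 days.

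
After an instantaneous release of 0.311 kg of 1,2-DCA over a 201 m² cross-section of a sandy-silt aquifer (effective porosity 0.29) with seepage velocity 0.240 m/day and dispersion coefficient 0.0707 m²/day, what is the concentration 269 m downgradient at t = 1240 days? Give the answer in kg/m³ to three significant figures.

For an instantaneous plane source, C(x,t) = M/(n_e·A·√(4πDt)) · exp(−(x−vt)²/(4Dt)), with n_e·A the pore (flow) area.
Plume center vt = 0.240 × 1240 = 297.6 m, so the well at 269 m is 28.6 m upgradient of the peak.
√(4πDt) = 33.19 m, giving peak height M/(n_e·A·√(4πDt)) = 0.311/(0.29 × 201 × 33.19) = 0.0001608 kg/m³.
(x−vt)²/(4Dt) = (-28.6)²/(4 × 0.0707 × 1240) = 2.333; exp(−2.333) = 0.09700.
C = 0.0001608 × 0.09700 = 1.56e-05 kg/m³.

1.56e-05 kg/m³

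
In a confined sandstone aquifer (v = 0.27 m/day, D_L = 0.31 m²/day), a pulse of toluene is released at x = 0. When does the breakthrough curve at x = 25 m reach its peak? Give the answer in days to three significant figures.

88.4 days

For the 1D instantaneous-source solution, setting ∂C/∂t = 0 at fixed x gives v²t² + 2Dt − x² = 0, so t = (√(D² + v²x²) − D)/v².
√(D² + v²x²) = √(0.31² + 0.27² × 25²) = 6.757; v² = 0.0729.
t = (6.757 − 0.31)/0.0729 = 88.4 days (vs. the pure-advection estimate x/v = 92.6 d).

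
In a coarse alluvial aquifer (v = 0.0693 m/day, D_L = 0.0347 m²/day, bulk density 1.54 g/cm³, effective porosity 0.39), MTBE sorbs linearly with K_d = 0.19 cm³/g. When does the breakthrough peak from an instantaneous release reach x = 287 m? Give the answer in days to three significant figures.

Retardation factor R = 1 + ρ_b·K_d/n = 1 + 1.54 × 0.19/0.39 = 1.750.
Sorption retards both mechanisms: v_R = v/R = 0.03960 m/day, D_R = D/R = 0.01983 m²/day.
Peak time from v_R²t² + 2D_R t − x² = 0: t = (√(D_R² + v_R²x²) − D_R)/v_R².
√(D_R² + v_R²x²) = √(0.01983² + 0.03960² × 287²) = 11.37; v_R² = 0.001568.
t = (11.37 − 0.01983)/0.001568 = 7240 days.

7240 days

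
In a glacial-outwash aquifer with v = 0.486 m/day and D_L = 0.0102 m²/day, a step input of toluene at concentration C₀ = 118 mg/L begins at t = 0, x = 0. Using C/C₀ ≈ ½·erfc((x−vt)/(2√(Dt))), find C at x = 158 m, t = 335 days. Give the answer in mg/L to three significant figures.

114 mg/L

For a continuous step input, C/C₀ ≈ ½·erfc((x−vt)/(2√(Dt))).
vt = 0.486 × 335 = 162.81 m and 2√(Dt) = 2√(0.0102 × 335) = 3.697 m.
Argument (x−vt)/(2√(Dt)) = (158 − 162.81)/3.697 = -1.301; ½·erfc(-1.301) = 0.9671.
C = 118 × 0.9671 = 114 mg/L.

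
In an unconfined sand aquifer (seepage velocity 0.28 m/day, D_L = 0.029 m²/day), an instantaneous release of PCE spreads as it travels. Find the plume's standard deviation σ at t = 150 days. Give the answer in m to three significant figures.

2.95 m

Dispersive spreading gives a Gaussian with σ² = 2Dt; advection only shifts the center.
σ = √(2 × 0.029 × 150) = 2.95 m.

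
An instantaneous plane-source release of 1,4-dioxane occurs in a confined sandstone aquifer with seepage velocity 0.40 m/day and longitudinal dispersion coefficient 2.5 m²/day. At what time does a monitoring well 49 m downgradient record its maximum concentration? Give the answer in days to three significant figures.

108 days

For the 1D instantaneous-source solution, setting ∂C/∂t = 0 at fixed x gives v²t² + 2Dt − x² = 0, so t = (√(D² + v²x²) − D)/v².
√(D² + v²x²) = √(2.5² + 0.40² × 49²) = 19.76; v² = 0.16.
t = (19.76 − 2.5)/0.16 = 108 days (vs. the pure-advection estimate x/v = 122 d).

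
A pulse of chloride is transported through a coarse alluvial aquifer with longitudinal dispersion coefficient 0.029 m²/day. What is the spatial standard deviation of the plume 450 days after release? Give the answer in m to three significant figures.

5.11 m

Dispersive spreading gives a Gaussian with σ² = 2Dt; advection only shifts the center.
σ = √(2 × 0.029 × 450) = 5.11 m.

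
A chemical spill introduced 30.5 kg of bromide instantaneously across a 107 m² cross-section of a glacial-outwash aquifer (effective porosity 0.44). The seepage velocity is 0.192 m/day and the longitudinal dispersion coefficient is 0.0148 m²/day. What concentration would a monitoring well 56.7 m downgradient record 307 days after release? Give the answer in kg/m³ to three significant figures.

0.0650 kg/m³

For an instantaneous plane source, C(x,t) = M/(n_e·A·√(4πDt)) · exp(−(x−vt)²/(4Dt)), with n_e·A the pore (flow) area.
Plume center vt = 0.192 × 307 = 58.944 m, so the well at 56.7 m is 2.244 m upgradient of the peak.
√(4πDt) = 7.556 m, giving peak height M/(n_e·A·√(4πDt)) = 30.5/(0.44 × 107 × 7.556) = 0.08574 kg/m³.
(x−vt)²/(4Dt) = (-2.244)²/(4 × 0.0148 × 307) = 0.2771; exp(−0.2771) = 0.7580.
C = 0.08574 × 0.7580 = 0.0650 kg/m³.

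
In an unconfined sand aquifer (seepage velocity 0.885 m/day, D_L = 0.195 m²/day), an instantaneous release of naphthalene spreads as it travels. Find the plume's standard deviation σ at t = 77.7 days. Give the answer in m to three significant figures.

Dispersive spreading gives a Gaussian with σ² = 2Dt; advection only shifts the center.
σ = √(2 × 0.195 × 77.7) = 5.50 m.

5.50 m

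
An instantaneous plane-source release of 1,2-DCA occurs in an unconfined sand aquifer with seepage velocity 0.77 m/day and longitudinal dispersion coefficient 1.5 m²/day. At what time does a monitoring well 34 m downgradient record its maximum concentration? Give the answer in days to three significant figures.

41.7 days

For the 1D instantaneous-source solution, setting ∂C/∂t = 0 at fixed x gives v²t² + 2Dt − x² = 0, so t = (√(D² + v²x²) − D)/v².
√(D² + v²x²) = √(1.5² + 0.77² × 34²) = 26.22; v² = 0.5929.
t = (26.22 − 1.5)/0.5929 = 41.7 days (vs. the pure-advection estimate x/v = 44.2 d).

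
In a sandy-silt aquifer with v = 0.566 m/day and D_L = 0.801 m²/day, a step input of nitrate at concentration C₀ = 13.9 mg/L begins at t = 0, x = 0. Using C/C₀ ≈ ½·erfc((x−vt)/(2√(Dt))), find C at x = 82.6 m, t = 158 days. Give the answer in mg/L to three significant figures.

9.26 mg/L

For a continuous step input, C/C₀ ≈ ½·erfc((x−vt)/(2√(Dt))).
vt = 0.566 × 158 = 89.428 m and 2√(Dt) = 2√(0.801 × 158) = 22.50 m.
Argument (x−vt)/(2√(Dt)) = (82.6 − 89.428)/22.50 = -0.3035; ½·erfc(-0.3035) = 0.6661.
C = 13.9 × 0.6661 = 9.26 mg/L.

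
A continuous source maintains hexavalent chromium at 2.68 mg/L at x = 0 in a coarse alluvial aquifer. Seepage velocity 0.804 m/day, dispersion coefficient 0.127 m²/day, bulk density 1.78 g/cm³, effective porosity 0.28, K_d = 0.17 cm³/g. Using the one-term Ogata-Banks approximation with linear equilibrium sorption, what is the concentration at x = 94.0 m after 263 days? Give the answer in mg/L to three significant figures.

Retardation factor R = 1 + ρ_b·K_d/n = 1 + 1.78 × 0.17/0.28 = 2.081.
Sorption retards both mechanisms: v_R = v/R = 0.3864 m/day, D_R = D/R = 0.06103 m²/day.
v_R·t = 0.3864 × 263 = 101.6232 m; 2√(D_R t) = 8.013 m; argument = (94.0 − 101.6232)/8.013 = -0.9514.
C = C₀ × ½·erfc(-0.9514) = 2.68 × 0.9108 = 2.44 mg/L.

2.44 mg/L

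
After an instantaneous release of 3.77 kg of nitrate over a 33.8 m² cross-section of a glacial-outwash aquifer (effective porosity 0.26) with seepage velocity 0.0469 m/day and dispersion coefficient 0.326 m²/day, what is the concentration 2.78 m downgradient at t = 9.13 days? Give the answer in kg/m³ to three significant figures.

For an instantaneous plane source, C(x,t) = M/(n_e·A·√(4πDt)) · exp(−(x−vt)²/(4Dt)), with n_e·A the pore (flow) area.
Plume center vt = 0.0469 × 9.13 = 0.428197 m, so the well at 2.78 m is 2.351803 m downgradient of the peak.
√(4πDt) = 6.116 m, giving peak height M/(n_e·A·√(4πDt)) = 3.77/(0.26 × 33.8 × 6.116) = 0.07014 kg/m³.
(x−vt)²/(4Dt) = (2.351803)²/(4 × 0.326 × 9.13) = 0.4646; exp(−0.4646) = 0.6284.
C = 0.07014 × 0.6284 = 0.0441 kg/m³.

0.0441 kg/m³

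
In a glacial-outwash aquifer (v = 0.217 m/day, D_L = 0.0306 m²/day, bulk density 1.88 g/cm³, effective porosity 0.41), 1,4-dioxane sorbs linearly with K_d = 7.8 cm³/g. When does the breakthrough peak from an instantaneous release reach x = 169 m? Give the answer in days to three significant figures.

Retardation factor R = 1 + ρ_b·K_d/n = 1 + 1.88 × 7.8/0.41 = 36.77.
Sorption retards both mechanisms: v_R = v/R = 0.005902 m/day, D_R = D/R = 0.0008322 m²/day.
Peak time from v_R²t² + 2D_R t − x² = 0: t = (√(D_R² + v_R²x²) − D_R)/v_R².
√(D_R² + v_R²x²) = √(0.0008322² + 0.005902² × 169²) = 0.9974; v_R² = 3.483e-05.
t = (0.9974 − 0.0008322)/3.483e-05 = 28600 days.

28600 days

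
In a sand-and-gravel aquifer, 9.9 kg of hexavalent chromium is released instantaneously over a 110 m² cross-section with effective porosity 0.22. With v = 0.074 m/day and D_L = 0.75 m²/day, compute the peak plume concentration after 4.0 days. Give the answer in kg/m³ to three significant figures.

0.0666 kg/m³

The peak of an instantaneous 1D plume sits at x = vt; there the Gaussian factor is 1 and C_max = M/(n_e·A·√(4πDt)), where n_e·A is the pore area the mass is dissolved in.
√(4πDt) = √(4π × 0.75 × 4.0) = 6.140 m, so C_max = 9.9/(0.22 × 110 × 6.140) = 0.0666 kg/m³.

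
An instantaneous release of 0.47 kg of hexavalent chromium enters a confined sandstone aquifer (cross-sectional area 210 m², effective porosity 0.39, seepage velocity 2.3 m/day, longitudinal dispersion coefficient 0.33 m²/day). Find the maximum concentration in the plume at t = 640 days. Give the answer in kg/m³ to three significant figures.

The peak of an instantaneous 1D plume sits at x = vt; there the Gaussian factor is 1 and C_max = M/(n_e·A·√(4πDt)), where n_e·A is the pore area the mass is dissolved in.
√(4πDt) = √(4π × 0.33 × 640) = 51.52 m, so C_max = 0.47/(0.39 × 210 × 51.52) = 0.000111 kg/m³.

0.000111 kg/m³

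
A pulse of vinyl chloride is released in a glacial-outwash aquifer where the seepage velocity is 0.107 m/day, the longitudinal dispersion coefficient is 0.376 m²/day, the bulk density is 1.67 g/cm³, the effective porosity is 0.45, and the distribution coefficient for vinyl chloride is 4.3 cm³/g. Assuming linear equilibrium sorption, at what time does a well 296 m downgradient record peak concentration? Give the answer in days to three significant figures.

46400 days

Retardation factor R = 1 + ρ_b·K_d/n = 1 + 1.67 × 4.3/0.45 = 16.96.
Sorption retards both mechanisms: v_R = v/R = 0.006309 m/day, D_R = D/R = 0.02217 m²/day.
Peak time from v_R²t² + 2D_R t − x² = 0: t = (√(D_R² + v_R²x²) − D_R)/v_R².
√(D_R² + v_R²x²) = √(0.02217² + 0.006309² × 296²) = 1.868; v_R² = 3.980e-05.
t = (1.868 − 0.02217)/3.980e-05 = 46400 days.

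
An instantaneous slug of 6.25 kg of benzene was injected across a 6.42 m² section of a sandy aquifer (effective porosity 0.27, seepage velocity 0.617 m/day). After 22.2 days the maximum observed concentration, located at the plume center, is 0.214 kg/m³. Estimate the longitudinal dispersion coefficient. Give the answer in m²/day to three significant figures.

At the plume center C_max = M/(n_e·A·√(4πDt)), so D = M²/(4πt·(n_e·A·C_max)²).
n_e·A·C_max = 0.27 × 6.42 × 0.214 = 0.3709 kg/m.
D = 6.25²/(4π × 22.2 × 0.3709²) = 1.02 m²/day.

1.02 m²/day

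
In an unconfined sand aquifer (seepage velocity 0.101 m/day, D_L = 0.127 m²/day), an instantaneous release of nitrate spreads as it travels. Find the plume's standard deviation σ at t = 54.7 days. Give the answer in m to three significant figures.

3.73 m

Dispersive spreading gives a Gaussian with σ² = 2Dt; advection only shifts the center.
σ = √(2 × 0.127 × 54.7) = 3.73 m.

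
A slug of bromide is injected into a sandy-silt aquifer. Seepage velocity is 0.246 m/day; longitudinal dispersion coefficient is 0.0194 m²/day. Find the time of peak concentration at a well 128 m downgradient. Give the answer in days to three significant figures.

520 days

For the 1D instantaneous-source solution, setting ∂C/∂t = 0 at fixed x gives v²t² + 2Dt − x² = 0, so t = (√(D² + v²x²) − D)/v².
√(D² + v²x²) = √(0.0194² + 0.246² × 128²) = 31.49; v² = 0.060516.
t = (31.49 − 0.0194)/0.060516 = 520 days (vs. the pure-advection estimate x/v = 520 d).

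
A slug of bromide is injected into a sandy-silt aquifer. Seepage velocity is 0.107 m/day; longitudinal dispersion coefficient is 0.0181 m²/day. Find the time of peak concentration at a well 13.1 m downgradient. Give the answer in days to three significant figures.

For the 1D instantaneous-source solution, setting ∂C/∂t = 0 at fixed x gives v²t² + 2Dt − x² = 0, so t = (√(D² + v²x²) − D)/v².
√(D² + v²x²) = √(0.0181² + 0.107² × 13.1²) = 1.402; v² = 0.011449.
t = (1.402 − 0.0181)/0.011449 = 121 days (vs. the pure-advection estimate x/v = 122 d).

121 days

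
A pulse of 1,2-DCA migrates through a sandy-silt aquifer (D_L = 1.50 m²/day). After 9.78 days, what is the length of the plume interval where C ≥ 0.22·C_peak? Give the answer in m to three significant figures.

The plume is Gaussian with σ = √(2Dt) = √(2 × 1.50 × 9.78) = 5.417 m.
C/C_peak = exp(−Δx²/(2σ²)) = 0.22 ⇒ Δx = σ·√(−2 ln 0.22) = 5.417 × 1.740 = 9.426 m.
Width = 2Δx = 18.9 m.

18.9 m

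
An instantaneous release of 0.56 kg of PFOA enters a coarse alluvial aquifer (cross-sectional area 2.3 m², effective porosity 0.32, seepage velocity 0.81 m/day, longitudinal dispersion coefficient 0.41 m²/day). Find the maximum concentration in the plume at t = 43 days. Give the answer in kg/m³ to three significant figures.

0.0511 kg/m³

The peak of an instantaneous 1D plume sits at x = vt; there the Gaussian factor is 1 and C_max = M/(n_e·A·√(4πDt)), where n_e·A is the pore area the mass is dissolved in.
√(4πDt) = √(4π × 0.41 × 43) = 14.88 m, so C_max = 0.56/(0.32 × 2.3 × 14.88) = 0.0511 kg/m³.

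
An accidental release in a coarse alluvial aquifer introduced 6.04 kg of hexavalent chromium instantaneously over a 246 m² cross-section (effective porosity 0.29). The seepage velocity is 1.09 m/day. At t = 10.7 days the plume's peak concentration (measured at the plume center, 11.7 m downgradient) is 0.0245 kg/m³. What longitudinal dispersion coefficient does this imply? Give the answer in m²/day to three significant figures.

At the plume center C_max = M/(n_e·A·√(4πDt)), so D = M²/(4πt·(n_e·A·C_max)²).
n_e·A·C_max = 0.29 × 246 × 0.0245 = 1.748 kg/m.
D = 6.04²/(4π × 10.7 × 1.748²) = 0.0888 m²/day.

0.0888 m²/day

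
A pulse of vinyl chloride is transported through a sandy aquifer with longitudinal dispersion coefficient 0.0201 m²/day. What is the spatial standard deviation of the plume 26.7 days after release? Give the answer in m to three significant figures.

Dispersive spreading gives a Gaussian with σ² = 2Dt; advection only shifts the center.
σ = √(2 × 0.0201 × 26.7) = 1.04 m.

1.04 m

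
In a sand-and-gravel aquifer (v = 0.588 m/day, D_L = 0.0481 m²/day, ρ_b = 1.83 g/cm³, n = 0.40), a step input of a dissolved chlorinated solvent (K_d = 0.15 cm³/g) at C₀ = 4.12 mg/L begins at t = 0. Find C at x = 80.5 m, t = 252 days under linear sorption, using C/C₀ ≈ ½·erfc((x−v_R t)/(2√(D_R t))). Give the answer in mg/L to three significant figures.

4.01 mg/L

Retardation factor R = 1 + ρ_b·K_d/n = 1 + 1.83 × 0.15/0.40 = 1.686.
Sorption retards both mechanisms: v_R = v/R = 0.3488 m/day, D_R = D/R = 0.02853 m²/day.
v_R·t = 0.3488 × 252 = 87.8976 m; 2√(D_R t) = 5.363 m; argument = (80.5 − 87.8976)/5.363 = -1.379.
C = C₀ × ½·erfc(-1.379) = 4.12 × 0.9744 = 4.01 mg/L.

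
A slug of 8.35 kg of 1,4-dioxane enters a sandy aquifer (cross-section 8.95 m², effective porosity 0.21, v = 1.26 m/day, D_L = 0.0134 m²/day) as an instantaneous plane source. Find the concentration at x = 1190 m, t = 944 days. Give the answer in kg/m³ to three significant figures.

For an instantaneous plane source, C(x,t) = M/(n_e·A·√(4πDt)) · exp(−(x−vt)²/(4Dt)), with n_e·A the pore (flow) area.
Plume center vt = 1.26 × 944 = 1189.44 m, so the well at 1190 m is 0.56 m downgradient of the peak.
√(4πDt) = 12.61 m, giving peak height M/(n_e·A·√(4πDt)) = 8.35/(0.21 × 8.95 × 12.61) = 0.3523 kg/m³.
(x−vt)²/(4Dt) = (0.56)²/(4 × 0.0134 × 944) = 0.006198; exp(−0.006198) = 0.9938.
C = 0.3523 × 0.9938 = 0.350 kg/m³.

0.350 kg/m³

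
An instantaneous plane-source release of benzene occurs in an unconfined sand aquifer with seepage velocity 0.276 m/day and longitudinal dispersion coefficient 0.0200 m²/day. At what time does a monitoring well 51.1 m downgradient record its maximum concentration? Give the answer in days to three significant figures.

For the 1D instantaneous-source solution, setting ∂C/∂t = 0 at fixed x gives v²t² + 2Dt − x² = 0, so t = (√(D² + v²x²) − D)/v².
√(D² + v²x²) = √(0.0200² + 0.276² × 51.1²) = 14.10; v² = 0.076176.
t = (14.10 − 0.0200)/0.076176 = 185 days (vs. the pure-advection estimate x/v = 185 d).

185 days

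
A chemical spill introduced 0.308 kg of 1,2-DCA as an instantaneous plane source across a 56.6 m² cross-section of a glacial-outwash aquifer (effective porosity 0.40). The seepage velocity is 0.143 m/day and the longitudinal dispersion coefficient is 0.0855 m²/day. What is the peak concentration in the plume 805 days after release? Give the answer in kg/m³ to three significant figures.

The peak of an instantaneous 1D plume sits at x = vt; there the Gaussian factor is 1 and C_max = M/(n_e·A·√(4πDt)), where n_e·A is the pore area the mass is dissolved in.
√(4πDt) = √(4π × 0.0855 × 805) = 29.41 m, so C_max = 0.308/(0.40 × 56.6 × 29.41) = 0.000463 kg/m³.

0.000463 kg/m³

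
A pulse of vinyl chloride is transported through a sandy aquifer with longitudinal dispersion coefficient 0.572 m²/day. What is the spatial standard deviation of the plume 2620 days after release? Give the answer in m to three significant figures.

Dispersive spreading gives a Gaussian with σ² = 2Dt; advection only shifts the center.
σ = √(2 × 0.572 × 2620) = 54.7 m.

54.7 m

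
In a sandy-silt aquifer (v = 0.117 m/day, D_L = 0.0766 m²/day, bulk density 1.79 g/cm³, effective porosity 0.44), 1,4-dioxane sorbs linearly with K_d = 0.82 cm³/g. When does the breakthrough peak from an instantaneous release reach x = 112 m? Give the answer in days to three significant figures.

Retardation factor R = 1 + ρ_b·K_d/n = 1 + 1.79 × 0.82/0.44 = 4.336.
Sorption retards both mechanisms: v_R = v/R = 0.02698 m/day, D_R = D/R = 0.01767 m²/day.
Peak time from v_R²t² + 2D_R t − x² = 0: t = (√(D_R² + v_R²x²) − D_R)/v_R².
√(D_R² + v_R²x²) = √(0.01767² + 0.02698² × 112²) = 3.022; v_R² = 0.0007279.
t = (3.022 − 0.01767)/0.0007279 = 4130 days.

4130 days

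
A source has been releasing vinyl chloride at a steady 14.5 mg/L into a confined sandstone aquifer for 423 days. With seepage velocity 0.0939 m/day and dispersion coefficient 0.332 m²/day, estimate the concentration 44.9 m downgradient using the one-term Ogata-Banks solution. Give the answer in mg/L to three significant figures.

5.49 mg/L

For a continuous step input, C/C₀ ≈ ½·erfc((x−vt)/(2√(Dt))).
vt = 0.0939 × 423 = 39.7197 m and 2√(Dt) = 2√(0.332 × 423) = 23.70 m.
Argument (x−vt)/(2√(Dt)) = (44.9 − 39.7197)/23.70 = 0.2186; ½·erfc(0.2186) = 0.3786.
C = 14.5 × 0.3786 = 5.49 mg/L.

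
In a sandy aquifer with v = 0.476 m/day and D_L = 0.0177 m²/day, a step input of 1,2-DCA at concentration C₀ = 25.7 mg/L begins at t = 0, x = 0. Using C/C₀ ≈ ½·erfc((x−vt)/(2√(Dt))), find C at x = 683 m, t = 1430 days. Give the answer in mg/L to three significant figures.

For a continuous step input, C/C₀ ≈ ½·erfc((x−vt)/(2√(Dt))).
vt = 0.476 × 1430 = 680.68 m and 2√(Dt) = 2√(0.0177 × 1430) = 10.06 m.
Argument (x−vt)/(2√(Dt)) = (683 − 680.68)/10.06 = 0.2306; ½·erfc(0.2306) = 0.3722.
C = 25.7 × 0.3722 = 9.57 mg/L.

9.57 mg/L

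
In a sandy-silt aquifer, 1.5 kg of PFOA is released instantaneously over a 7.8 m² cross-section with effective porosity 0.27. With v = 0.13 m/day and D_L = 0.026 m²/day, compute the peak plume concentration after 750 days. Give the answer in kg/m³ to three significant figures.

0.0455 kg/m³

The peak of an instantaneous 1D plume sits at x = vt; there the Gaussian factor is 1 and C_max = M/(n_e·A·√(4πDt)), where n_e·A is the pore area the mass is dissolved in.
√(4πDt) = √(4π × 0.026 × 750) = 15.65 m, so C_max = 1.5/(0.27 × 7.8 × 15.65) = 0.0455 kg/m³.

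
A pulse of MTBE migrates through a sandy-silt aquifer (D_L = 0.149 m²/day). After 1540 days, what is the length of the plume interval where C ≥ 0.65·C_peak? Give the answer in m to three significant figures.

39.8 m

The plume is Gaussian with σ = √(2Dt) = √(2 × 0.149 × 1540) = 21.42 m.
C/C_peak = exp(−Δx²/(2σ²)) = 0.65 ⇒ Δx = σ·√(−2 ln 0.65) = 21.42 × 0.9282 = 19.88 m.
Width = 2Δx = 39.8 m.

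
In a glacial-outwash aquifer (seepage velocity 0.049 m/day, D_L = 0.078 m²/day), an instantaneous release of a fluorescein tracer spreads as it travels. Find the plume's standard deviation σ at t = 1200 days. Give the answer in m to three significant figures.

Dispersive spreading gives a Gaussian with σ² = 2Dt; advection only shifts the center.
σ = √(2 × 0.078 × 1200) = 13.7 m.

13.7 m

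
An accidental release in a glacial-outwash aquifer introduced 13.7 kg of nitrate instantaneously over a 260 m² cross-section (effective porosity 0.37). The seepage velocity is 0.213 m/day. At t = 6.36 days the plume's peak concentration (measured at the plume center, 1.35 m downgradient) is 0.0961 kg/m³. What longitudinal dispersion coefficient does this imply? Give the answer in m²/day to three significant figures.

At the plume center C_max = M/(n_e·A·√(4πDt)), so D = M²/(4πt·(n_e·A·C_max)²).
n_e·A·C_max = 0.37 × 260 × 0.0961 = 9.245 kg/m.
D = 13.7²/(4π × 6.36 × 9.245²) = 0.0275 m²/day.

0.0275 m²/day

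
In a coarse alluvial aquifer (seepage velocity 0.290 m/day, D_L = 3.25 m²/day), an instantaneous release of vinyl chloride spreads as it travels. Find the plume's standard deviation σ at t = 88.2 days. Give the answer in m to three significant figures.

23.9 m

Dispersive spreading gives a Gaussian with σ² = 2Dt; advection only shifts the center.
σ = √(2 × 3.25 × 88.2) = 23.9 m.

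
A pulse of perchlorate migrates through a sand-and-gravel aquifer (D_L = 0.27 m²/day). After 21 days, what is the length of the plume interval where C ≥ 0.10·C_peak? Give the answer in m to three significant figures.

14.5 m

The plume is Gaussian with σ = √(2Dt) = √(2 × 0.27 × 21) = 3.367 m.
C/C_peak = exp(−Δx²/(2σ²)) = 0.10 ⇒ Δx = σ·√(−2 ln 0.10) = 3.367 × 2.146 = 7.226 m.
Width = 2Δx = 14.5 m.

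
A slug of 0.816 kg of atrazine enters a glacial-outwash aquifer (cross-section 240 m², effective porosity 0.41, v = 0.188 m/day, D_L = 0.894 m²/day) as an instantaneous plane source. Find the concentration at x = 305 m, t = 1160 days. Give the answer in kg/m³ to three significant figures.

1.18e-05 kg/m³

For an instantaneous plane source, C(x,t) = M/(n_e·A·√(4πDt)) · exp(−(x−vt)²/(4Dt)), with n_e·A the pore (flow) area.
Plume center vt = 0.188 × 1160 = 218.08 m, so the well at 305 m is 86.92 m downgradient of the peak.
√(4πDt) = 114.2 m, giving peak height M/(n_e·A·√(4πDt)) = 0.816/(0.41 × 240 × 114.2) = 7.262e-05 kg/m³.
(x−vt)²/(4Dt) = (86.92)²/(4 × 0.894 × 1160) = 1.821; exp(−1.821) = 0.1619.
C = 7.262e-05 × 0.1619 = 1.18e-05 kg/m³.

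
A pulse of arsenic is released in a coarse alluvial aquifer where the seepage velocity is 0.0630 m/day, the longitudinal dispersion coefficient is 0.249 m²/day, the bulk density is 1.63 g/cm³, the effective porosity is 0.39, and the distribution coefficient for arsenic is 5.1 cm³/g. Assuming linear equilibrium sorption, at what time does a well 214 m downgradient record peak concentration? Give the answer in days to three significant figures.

74400 days

Retardation factor R = 1 + ρ_b·K_d/n = 1 + 1.63 × 5.1/0.39 = 22.32.
Sorption retards both mechanisms: v_R = v/R = 0.002823 m/day, D_R = D/R = 0.01116 m²/day.
Peak time from v_R²t² + 2D_R t − x² = 0: t = (√(D_R² + v_R²x²) − D_R)/v_R².
√(D_R² + v_R²x²) = √(0.01116² + 0.002823² × 214²) = 0.6042; v_R² = 7.969e-06.
t = (0.6042 − 0.01116)/7.969e-06 = 74400 days.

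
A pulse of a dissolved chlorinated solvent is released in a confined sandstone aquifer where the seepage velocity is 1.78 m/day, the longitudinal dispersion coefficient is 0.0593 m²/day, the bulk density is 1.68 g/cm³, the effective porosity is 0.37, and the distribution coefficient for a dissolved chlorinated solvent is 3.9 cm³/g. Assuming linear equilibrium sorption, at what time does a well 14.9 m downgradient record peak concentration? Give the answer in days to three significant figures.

156 days

Retardation factor R = 1 + ρ_b·K_d/n = 1 + 1.68 × 3.9/0.37 = 18.71.
Sorption retards both mechanisms: v_R = v/R = 0.09514 m/day, D_R = D/R = 0.003169 m²/day.
Peak time from v_R²t² + 2D_R t − x² = 0: t = (√(D_R² + v_R²x²) − D_R)/v_R².
√(D_R² + v_R²x²) = √(0.003169² + 0.09514² × 14.9²) = 1.418; v_R² = 0.009052.
t = (1.418 − 0.003169)/0.009052 = 156 days.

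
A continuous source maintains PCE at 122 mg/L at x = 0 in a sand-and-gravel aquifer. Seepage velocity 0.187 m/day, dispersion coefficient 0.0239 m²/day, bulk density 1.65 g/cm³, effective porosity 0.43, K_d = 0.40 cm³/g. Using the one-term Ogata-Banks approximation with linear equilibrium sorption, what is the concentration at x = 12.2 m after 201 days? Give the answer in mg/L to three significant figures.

111 mg/L

Retardation factor R = 1 + ρ_b·K_d/n = 1 + 1.65 × 0.40/0.43 = 2.535.
Sorption retards both mechanisms: v_R = v/R = 0.07377 m/day, D_R = D/R = 0.009428 m²/day.
v_R·t = 0.07377 × 201 = 14.82777 m; 2√(D_R t) = 2.753 m; argument = (12.2 − 14.82777)/2.753 = -0.9545.
C = C₀ × ½·erfc(-0.9545) = 122 × 0.9115 = 111 mg/L.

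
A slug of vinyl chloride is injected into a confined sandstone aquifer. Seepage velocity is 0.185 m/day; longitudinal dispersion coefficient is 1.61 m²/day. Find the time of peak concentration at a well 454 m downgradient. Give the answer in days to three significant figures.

For the 1D instantaneous-source solution, setting ∂C/∂t = 0 at fixed x gives v²t² + 2Dt − x² = 0, so t = (√(D² + v²x²) − D)/v².
√(D² + v²x²) = √(1.61² + 0.185² × 454²) = 84.01; v² = 0.034225.
t = (84.01 − 1.61)/0.034225 = 2410 days (vs. the pure-advection estimate x/v = 2450 d).

2410 days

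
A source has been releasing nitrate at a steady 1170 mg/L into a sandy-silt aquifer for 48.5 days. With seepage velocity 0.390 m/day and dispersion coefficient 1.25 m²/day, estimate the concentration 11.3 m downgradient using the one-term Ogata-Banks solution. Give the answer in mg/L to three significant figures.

For a continuous step input, C/C₀ ≈ ½·erfc((x−vt)/(2√(Dt))).
vt = 0.390 × 48.5 = 18.915 m and 2√(Dt) = 2√(1.25 × 48.5) = 15.57 m.
Argument (x−vt)/(2√(Dt)) = (11.3 − 18.915)/15.57 = -0.4891; ½·erfc(-0.4891) = 0.7554.
C = 1170 × 0.7554 = 884 mg/L.

884 mg/L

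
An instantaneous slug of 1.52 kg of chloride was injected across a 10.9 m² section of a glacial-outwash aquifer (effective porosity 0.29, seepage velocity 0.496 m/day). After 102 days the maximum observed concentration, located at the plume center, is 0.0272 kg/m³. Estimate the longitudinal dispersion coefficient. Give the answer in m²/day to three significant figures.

0.244 m²/day

At the plume center C_max = M/(n_e·A·√(4πDt)), so D = M²/(4πt·(n_e·A·C_max)²).
n_e·A·C_max = 0.29 × 10.9 × 0.0272 = 0.08598 kg/m.
D = 1.52²/(4π × 102 × 0.08598²) = 0.244 m²/day.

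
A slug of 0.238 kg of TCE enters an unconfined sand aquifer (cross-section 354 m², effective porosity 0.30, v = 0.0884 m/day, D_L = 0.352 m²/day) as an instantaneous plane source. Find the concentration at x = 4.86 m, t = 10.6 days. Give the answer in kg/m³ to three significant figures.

0.000117 kg/m³

For an instantaneous plane source, C(x,t) = M/(n_e·A·√(4πDt)) · exp(−(x−vt)²/(4Dt)), with n_e·A the pore (flow) area.
Plume center vt = 0.0884 × 10.6 = 0.93704 m, so the well at 4.86 m is 3.92296 m downgradient of the peak.
√(4πDt) = 6.847 m, giving peak height M/(n_e·A·√(4πDt)) = 0.238/(0.30 × 354 × 6.847) = 0.0003273 kg/m³.
(x−vt)²/(4Dt) = (3.92296)²/(4 × 0.352 × 10.6) = 1.031; exp(−1.031) = 0.3567.
C = 0.0003273 × 0.3567 = 0.000117 kg/m³.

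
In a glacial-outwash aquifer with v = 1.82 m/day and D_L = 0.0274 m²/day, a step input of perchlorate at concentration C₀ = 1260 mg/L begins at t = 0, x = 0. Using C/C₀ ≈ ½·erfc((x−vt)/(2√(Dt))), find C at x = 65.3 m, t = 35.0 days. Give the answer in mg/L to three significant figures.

156 mg/L

For a continuous step input, C/C₀ ≈ ½·erfc((x−vt)/(2√(Dt))).
vt = 1.82 × 35.0 = 63.7 m and 2√(Dt) = 2√(0.0274 × 35.0) = 1.959 m.
Argument (x−vt)/(2√(Dt)) = (65.3 − 63.7)/1.959 = 0.8167; ½·erfc(0.8167) = 0.1240.
C = 1260 × 0.1240 = 156 mg/L.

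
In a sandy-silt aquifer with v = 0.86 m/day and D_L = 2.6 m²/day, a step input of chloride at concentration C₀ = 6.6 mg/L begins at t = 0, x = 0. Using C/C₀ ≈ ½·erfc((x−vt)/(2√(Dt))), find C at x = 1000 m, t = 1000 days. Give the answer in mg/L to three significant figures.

For a continuous step input, C/C₀ ≈ ½·erfc((x−vt)/(2√(Dt))).
vt = 0.86 × 1000 = 860 m and 2√(Dt) = 2√(2.6 × 1000) = 102.0 m.
Argument (x−vt)/(2√(Dt)) = (1000 − 860)/102.0 = 1.373; ½·erfc(1.373) = 0.02609.
C = 6.6 × 0.02609 = 0.172 mg/L.

0.172 mg/L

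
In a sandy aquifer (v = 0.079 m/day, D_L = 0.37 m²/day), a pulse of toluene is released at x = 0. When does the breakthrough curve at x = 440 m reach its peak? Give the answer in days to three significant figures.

5510 days

For the 1D instantaneous-source solution, setting ∂C/∂t = 0 at fixed x gives v²t² + 2Dt − x² = 0, so t = (√(D² + v²x²) − D)/v².
√(D² + v²x²) = √(0.37² + 0.079² × 440²) = 34.76; v² = 0.006241.
t = (34.76 − 0.37)/0.006241 = 5510 days (vs. the pure-advection estimate x/v = 5570 d).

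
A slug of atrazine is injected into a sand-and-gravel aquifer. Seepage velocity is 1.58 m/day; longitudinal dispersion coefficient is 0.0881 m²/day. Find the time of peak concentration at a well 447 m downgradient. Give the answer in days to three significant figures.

283 days

For the 1D instantaneous-source solution, setting ∂C/∂t = 0 at fixed x gives v²t² + 2Dt − x² = 0, so t = (√(D² + v²x²) − D)/v².
√(D² + v²x²) = √(0.0881² + 1.58² × 447²) = 706.3; v² = 2.4964.
t = (706.3 − 0.0881)/2.4964 = 283 days (vs. the pure-advection estimate x/v = 283 d).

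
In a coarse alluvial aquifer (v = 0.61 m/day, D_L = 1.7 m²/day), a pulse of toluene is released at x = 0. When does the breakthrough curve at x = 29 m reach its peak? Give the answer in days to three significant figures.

43.2 days

For the 1D instantaneous-source solution, setting ∂C/∂t = 0 at fixed x gives v²t² + 2Dt − x² = 0, so t = (√(D² + v²x²) − D)/v².
√(D² + v²x²) = √(1.7² + 0.61² × 29²) = 17.77; v² = 0.3721.
t = (17.77 − 1.7)/0.3721 = 43.2 days (vs. the pure-advection estimate x/v = 47.5 d).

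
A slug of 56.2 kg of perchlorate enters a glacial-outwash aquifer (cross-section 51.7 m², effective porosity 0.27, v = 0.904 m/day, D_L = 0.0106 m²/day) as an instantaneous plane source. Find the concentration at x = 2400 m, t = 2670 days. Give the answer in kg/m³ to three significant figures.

For an instantaneous plane source, C(x,t) = M/(n_e·A·√(4πDt)) · exp(−(x−vt)²/(4Dt)), with n_e·A the pore (flow) area.
Plume center vt = 0.904 × 2670 = 2413.68 m, so the well at 2400 m is 13.68 m upgradient of the peak.
√(4πDt) = 18.86 m, giving peak height M/(n_e·A·√(4πDt)) = 56.2/(0.27 × 51.7 × 18.86) = 0.2135 kg/m³.
(x−vt)²/(4Dt) = (-13.68)²/(4 × 0.0106 × 2670) = 1.653; exp(−1.653) = 0.1915.
C = 0.2135 × 0.1915 = 0.0409 kg/m³.

0.0409 kg/m³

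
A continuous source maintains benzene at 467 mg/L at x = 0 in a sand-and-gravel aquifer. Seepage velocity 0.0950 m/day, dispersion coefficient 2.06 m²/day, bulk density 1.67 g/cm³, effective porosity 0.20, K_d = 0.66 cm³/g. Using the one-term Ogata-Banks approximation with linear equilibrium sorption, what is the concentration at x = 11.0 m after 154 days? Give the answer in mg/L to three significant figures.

Retardation factor R = 1 + ρ_b·K_d/n = 1 + 1.67 × 0.66/0.20 = 6.511.
Sorption retards both mechanisms: v_R = v/R = 0.01459 m/day, D_R = D/R = 0.3164 m²/day.
v_R·t = 0.01459 × 154 = 2.24686 m; 2√(D_R t) = 13.96 m; argument = (11.0 − 2.24686)/13.96 = 0.6270.
C = C₀ × ½·erfc(0.6270) = 467 × 0.1876 = 87.6 mg/L.

87.6 mg/L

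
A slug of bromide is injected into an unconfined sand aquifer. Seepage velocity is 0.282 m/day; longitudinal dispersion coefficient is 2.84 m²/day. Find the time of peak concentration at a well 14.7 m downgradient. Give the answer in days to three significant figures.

For the 1D instantaneous-source solution, setting ∂C/∂t = 0 at fixed x gives v²t² + 2Dt − x² = 0, so t = (√(D² + v²x²) − D)/v².
√(D² + v²x²) = √(2.84² + 0.282² × 14.7²) = 5.025; v² = 0.079524.
t = (5.025 − 2.84)/0.079524 = 27.5 days (vs. the pure-advection estimate x/v = 52.1 d).

27.5 days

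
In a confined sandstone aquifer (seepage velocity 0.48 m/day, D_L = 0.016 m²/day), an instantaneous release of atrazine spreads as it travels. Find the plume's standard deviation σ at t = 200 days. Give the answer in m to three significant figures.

Dispersive spreading gives a Gaussian with σ² = 2Dt; advection only shifts the center.
σ = √(2 × 0.016 × 200) = 2.53 m.

2.53 m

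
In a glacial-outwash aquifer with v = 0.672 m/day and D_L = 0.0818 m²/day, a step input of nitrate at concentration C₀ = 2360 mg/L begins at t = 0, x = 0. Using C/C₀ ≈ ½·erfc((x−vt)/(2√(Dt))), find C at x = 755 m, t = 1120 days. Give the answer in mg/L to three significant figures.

For a continuous step input, C/C₀ ≈ ½·erfc((x−vt)/(2√(Dt))).
vt = 0.672 × 1120 = 752.64 m and 2√(Dt) = 2√(0.0818 × 1120) = 19.14 m.
Argument (x−vt)/(2√(Dt)) = (755 − 752.64)/19.14 = 0.1233; ½·erfc(0.1233) = 0.4308.
C = 2360 × 0.4308 = 1020 mg/L.

1020 mg/L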